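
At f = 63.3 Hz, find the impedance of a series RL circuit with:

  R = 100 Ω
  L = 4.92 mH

Step 1 — Angular frequency: ω = 2π·f = 2π·63.3 = 397.7 rad/s.
Step 2 — Component impedances:
  R: Z = R = 100 Ω
  L: Z = jωL = j·397.7·0.00492 = 0 + j1.957 Ω
Step 3 — Series combination: Z_total = R + L = 100 + j1.957 Ω = 100∠1.1° Ω.

Z = 100 + j1.957 Ω = 100∠1.1° Ω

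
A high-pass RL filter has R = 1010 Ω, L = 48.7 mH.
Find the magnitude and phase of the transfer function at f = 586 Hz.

Step 1 — Angular frequency: ω = 2π·586 = 3682 rad/s.
Step 2 — Transfer function: H(jω) = jωL/(R + jωL).
Step 3 — Numerator jωL = j·179.3; denominator R + jωL = 1010 + j179.3.
Step 4 — H = 0.03056 + j0.1721.
Step 5 — Magnitude: |H| = 0.1748 (-15.1 dB); phase: φ = 79.9°.

|H| = 0.1748 (-15.1 dB), φ = 79.9°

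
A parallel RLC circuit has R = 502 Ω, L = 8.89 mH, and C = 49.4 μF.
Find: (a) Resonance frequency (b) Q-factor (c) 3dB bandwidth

Step 1 — Resonance: ω₀ = 1/√(LC) = 1/√(0.00889·4.94e-05) = 1509 rad/s.
Step 2 — f₀ = ω₀/(2π) = 240.2 Hz.
Step 3 — Parallel Q: Q = R/(ω₀L) = 502/(1509·0.00889) = 37.42.
Step 4 — Bandwidth: Δω = ω₀/Q = 40.32 rad/s; BW = Δω/(2π) = 6.418 Hz.

(a) f₀ = 240.2 Hz  (b) Q = 37.42  (c) BW = 6.418 Hz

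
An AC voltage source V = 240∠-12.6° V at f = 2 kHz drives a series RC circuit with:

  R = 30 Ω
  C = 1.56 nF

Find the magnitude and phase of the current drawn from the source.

Step 1 — Angular frequency: ω = 2π·f = 2π·2000 = 1.257e+04 rad/s.
Step 2 — Component impedances:
  R: Z = R = 30 Ω
  C: Z = 1/(jωC) = -j/(ω·C) = 0 - j5.101e+04 Ω
Step 3 — Series combination: Z_total = R + C = 30 - j5.101e+04 Ω = 5.101e+04∠-90.0° Ω.
Step 4 — Source phasor: V = 240∠-12.6° V = 234.2 - j52.35 V.
Step 5 — Ohm's law: I = V / Z_total = (234.2 - j52.35) / (30 - j5.101e+04) = 0.001029 + j0.004591 A.
Step 6 — Convert to polar: |I| = 0.004705 A, ∠I = 77.4°.

I = 0.004705∠77.4° A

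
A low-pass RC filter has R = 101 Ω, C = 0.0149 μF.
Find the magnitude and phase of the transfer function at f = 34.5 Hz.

Step 1 — Angular frequency: ω = 2π·34.5 = 216.8 rad/s.
Step 2 — Transfer function: H(jω) = 1/(1 + jωRC).
Step 3 — Denominator: 1 + jωRC = 1 + j·216.8·101·1.49e-08 = 1 + j0.0003262.
Step 4 — H = 1 - j0.0003262.
Step 5 — Magnitude: |H| = 1 (-0.0 dB); phase: φ = -0.0°.

|H| = 1 (-0.0 dB), φ = -0.0°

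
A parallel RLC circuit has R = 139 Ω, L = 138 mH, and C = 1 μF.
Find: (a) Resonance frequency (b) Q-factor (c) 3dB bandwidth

Step 1 — Resonance: ω₀ = 1/√(LC) = 1/√(0.138·1e-06) = 2692 rad/s.
Step 2 — f₀ = ω₀/(2π) = 428.4 Hz.
Step 3 — Parallel Q: Q = R/(ω₀L) = 139/(2692·0.138) = 0.3742.
Step 4 — Bandwidth: Δω = ω₀/Q = 7194 rad/s; BW = Δω/(2π) = 1145 Hz.

(a) f₀ = 428.4 Hz  (b) Q = 0.3742  (c) BW = 1145 Hz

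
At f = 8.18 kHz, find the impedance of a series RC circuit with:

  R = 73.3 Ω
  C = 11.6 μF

Step 1 — Angular frequency: ω = 2π·f = 2π·8180 = 5.14e+04 rad/s.
Step 2 — Component impedances:
  R: Z = R = 73.3 Ω
  C: Z = 1/(jωC) = -j/(ω·C) = 0 - j1.677 Ω
Step 3 — Series combination: Z_total = R + C = 73.3 - j1.677 Ω = 73.32∠-1.3° Ω.

Z = 73.3 - j1.677 Ω = 73.32∠-1.3° Ω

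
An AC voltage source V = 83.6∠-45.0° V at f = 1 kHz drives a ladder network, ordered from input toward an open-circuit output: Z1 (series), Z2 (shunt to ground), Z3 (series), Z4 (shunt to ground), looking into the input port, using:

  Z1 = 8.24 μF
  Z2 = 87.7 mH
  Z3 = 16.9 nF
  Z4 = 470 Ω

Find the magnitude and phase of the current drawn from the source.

Step 1 — Angular frequency: ω = 2π·f = 2π·1000 = 6283 rad/s.
Step 2 — Component impedances:
  Z1: Z = 1/(jωC) = -j/(ω·C) = 0 - j19.31 Ω
  Z2: Z = jωL = j·6283·0.0877 = 0 + j551 Ω
  Z3: Z = 1/(jωC) = -j/(ω·C) = 0 - j9417 Ω
  Z4: Z = R = 470 Ω
Step 3 — Ladder network (open output): work backward from the far end, alternating series and parallel combinations. Z_in = 1.81 + j565.9 Ω = 565.9∠89.8° Ω.
Step 4 — Source phasor: V = 83.6∠-45.0° V = 59.11 - j59.11 V.
Step 5 — Ohm's law: I = V / Z_total = (59.11 - j59.11) / (1.81 + j565.9) = -0.1041 - j0.1048 A.
Step 6 — Convert to polar: |I| = 0.1477 A, ∠I = -134.8°.

I = 0.1477∠-134.8° A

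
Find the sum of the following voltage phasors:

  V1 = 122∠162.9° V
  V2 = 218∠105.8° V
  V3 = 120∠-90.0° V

Step 1 — Convert each phasor to rectangular form:
  V1 = 122·(cos(162.9°) + j·sin(162.9°)) = -116.6 + j35.87 V
  V2 = 218·(cos(105.8°) + j·sin(105.8°)) = -59.36 + j209.8 V
  V3 = 120·(cos(-90.0°) + j·sin(-90.0°)) = 0 - j120 V
Step 2 — Sum components: V_total = -176 + j125.6 V.
Step 3 — Convert to polar: |V_total| = 216.2 V, ∠V_total = 144.5°.

V_total = 216.2∠144.5° V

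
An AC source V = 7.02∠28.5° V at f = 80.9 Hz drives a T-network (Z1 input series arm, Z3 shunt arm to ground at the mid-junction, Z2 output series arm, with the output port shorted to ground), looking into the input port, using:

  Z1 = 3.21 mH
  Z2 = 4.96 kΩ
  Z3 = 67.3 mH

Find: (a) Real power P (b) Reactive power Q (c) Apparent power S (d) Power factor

Step 1 — Angular frequency: ω = 2π·f = 2π·80.9 = 508.3 rad/s.
Step 2 — Component impedances:
  Z1: Z = jωL = j·508.3·0.00321 = 0 + j1.632 Ω
  Z2: Z = R = 4960 Ω
  Z3: Z = jωL = j·508.3·0.0673 = 0 + j34.21 Ω
Step 3 — With the output port shorted to ground, the output series arm Z2 runs from the junction to ground; the shunt arm Z3 also runs from the junction to ground. They appear in parallel: Z3 || Z2 = 0.2359 + j34.21 Ω.
Step 4 — Series with input arm Z1: Z_in = Z1 + (Z3 || Z2) = 0.2359 + j35.84 Ω = 35.84∠89.6° Ω.
Step 5 — Source phasor: V = 7.02∠28.5° V = 6.169 + j3.35 V.
Step 6 — Current: I = V / Z = 0.09459 - j0.1715 A = 0.1959∠-61.1° A.
Step 7 — Complex power: S = V·I* = 0.009052 + j1.375 VA.
Step 8 — Real power: P = Re(S) = 0.009052 W.
Step 9 — Reactive power: Q = Im(S) = 1.375 VAR.
Step 10 — Apparent power: |S| = 1.375 VA.
Step 11 — Power factor: PF = P/|S| = 0.006583 (lagging).

(a) P = 0.009052 W  (b) Q = 1.375 VAR  (c) S = 1.375 VA  (d) PF = 0.006583 (lagging)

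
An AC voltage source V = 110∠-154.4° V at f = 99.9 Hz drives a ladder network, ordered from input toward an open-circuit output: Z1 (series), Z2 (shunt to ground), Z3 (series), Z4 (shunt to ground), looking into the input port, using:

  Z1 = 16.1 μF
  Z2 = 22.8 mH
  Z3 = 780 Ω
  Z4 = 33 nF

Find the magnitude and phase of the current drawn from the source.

Step 1 — Angular frequency: ω = 2π·f = 2π·99.9 = 627.7 rad/s.
Step 2 — Component impedances:
  Z1: Z = 1/(jωC) = -j/(ω·C) = 0 - j98.95 Ω
  Z2: Z = jωL = j·627.7·0.0228 = 0 + j14.31 Ω
  Z3: Z = R = 780 Ω
  Z4: Z = 1/(jωC) = -j/(ω·C) = 0 - j4.828e+04 Ω
Step 3 — Ladder network (open output): work backward from the far end, alternating series and parallel combinations. Z_in = 6.857e-05 - j84.64 Ω = 84.64∠-90.0° Ω.
Step 4 — Source phasor: V = 110∠-154.4° V = -99.2 - j47.53 V.
Step 5 — Ohm's law: I = V / Z_total = (-99.2 - j47.53) / (6.857e-05 - j84.64) = 0.5616 - j1.172 A.
Step 6 — Convert to polar: |I| = 1.3 A, ∠I = -64.4°.

I = 1.3∠-64.4° A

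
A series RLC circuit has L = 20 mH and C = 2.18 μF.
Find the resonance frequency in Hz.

Step 1 — Resonance condition Im(Z)=0 gives ω₀ = 1/√(LC).
Step 2 — ω₀ = 1/√(0.02·2.18e-06) = 4789 rad/s.
Step 3 — f₀ = ω₀/(2π) = 762.2 Hz.

f₀ = 762.2 Hz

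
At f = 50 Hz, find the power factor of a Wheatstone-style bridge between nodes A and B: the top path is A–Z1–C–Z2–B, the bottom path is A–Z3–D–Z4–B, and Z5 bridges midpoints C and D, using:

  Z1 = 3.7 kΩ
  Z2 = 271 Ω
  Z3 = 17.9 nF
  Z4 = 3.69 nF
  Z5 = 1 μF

Step 1 — Angular frequency: ω = 2π·f = 2π·50 = 314.2 rad/s.
Step 2 — Component impedances:
  Z1: Z = R = 3700 Ω
  Z2: Z = R = 271 Ω
  Z3: Z = 1/(jωC) = -j/(ω·C) = 0 - j1.778e+05 Ω
  Z4: Z = 1/(jωC) = -j/(ω·C) = 0 - j8.626e+05 Ω
  Z5: Z = 1/(jωC) = -j/(ω·C) = 0 - j3183 Ω
Step 3 — Bridge requires nodal analysis (the Z5 bridge couples midpoints C and D, so the two paths cannot be reduced to a simple series/parallel combination). Setting node B to ground and injecting 1 A at node A, the 3-node admittance system at A, C, D solves to V_A = Z_AB = 3969 - j75.73 Ω = 3970∠-1.1° Ω.
Step 4 — Power factor: PF = cos(φ) = Re(Z)/|Z| = 3969.5/3970.2 = 0.9998.
Step 5 — Type: Im(Z) = -75.73 ⇒ leading (phase φ = -1.1°).

PF = 0.9998 (leading, φ = -1.1°)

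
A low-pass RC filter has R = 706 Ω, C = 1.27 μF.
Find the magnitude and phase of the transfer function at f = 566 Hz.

Step 1 — Angular frequency: ω = 2π·566 = 3556 rad/s.
Step 2 — Transfer function: H(jω) = 1/(1 + jωRC).
Step 3 — Denominator: 1 + jωRC = 1 + j·3556·706·1.27e-06 = 1 + j3.189.
Step 4 — H = 0.08955 - j0.2855.
Step 5 — Magnitude: |H| = 0.2992 (-10.5 dB); phase: φ = -72.6°.

|H| = 0.2992 (-10.5 dB), φ = -72.6°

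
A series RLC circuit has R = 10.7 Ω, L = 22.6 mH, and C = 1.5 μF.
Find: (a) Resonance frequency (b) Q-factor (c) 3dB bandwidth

Step 1 — Resonance condition Im(Z)=0 gives ω₀ = 1/√(LC).
Step 2 — ω₀ = 1/√(0.0226·1.5e-06) = 5431 rad/s.
Step 3 — f₀ = ω₀/(2π) = 864.4 Hz.
Step 4 — Series Q: Q = ω₀L/R = 5431·0.0226/10.7 = 11.47.
Step 5 — 3dB bandwidth: Δω = ω₀/Q = 473.5 rad/s; BW = Δω/(2π) = 75.35 Hz.

(a) f₀ = 864.4 Hz  (b) Q = 11.47  (c) BW = 75.35 Hz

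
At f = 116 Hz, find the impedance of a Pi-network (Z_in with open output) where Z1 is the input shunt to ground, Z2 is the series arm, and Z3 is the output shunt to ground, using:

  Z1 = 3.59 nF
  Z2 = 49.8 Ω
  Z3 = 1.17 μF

Step 1 — Angular frequency: ω = 2π·f = 2π·116 = 728.8 rad/s.
Step 2 — Component impedances:
  Z1: Z = 1/(jωC) = -j/(ω·C) = 0 - j3.822e+05 Ω
  Z2: Z = R = 49.8 Ω
  Z3: Z = 1/(jωC) = -j/(ω·C) = 0 - j1173 Ω
Step 3 — With open output, the series arm Z2 and the output shunt Z3 appear in series to ground: Z2 + Z3 = 49.8 - j1173 Ω.
Step 4 — Parallel with input shunt Z1: Z_in = Z1 || (Z2 + Z3) = 49.5 - j1169 Ω = 1170∠-87.6° Ω.

Z = 49.5 - j1169 Ω = 1170∠-87.6° Ω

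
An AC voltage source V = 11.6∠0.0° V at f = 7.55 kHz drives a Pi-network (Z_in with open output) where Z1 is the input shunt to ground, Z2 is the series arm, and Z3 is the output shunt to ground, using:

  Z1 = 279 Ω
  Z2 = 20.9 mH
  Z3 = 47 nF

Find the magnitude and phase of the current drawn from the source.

Step 1 — Angular frequency: ω = 2π·f = 2π·7550 = 4.744e+04 rad/s.
Step 2 — Component impedances:
  Z1: Z = R = 279 Ω
  Z2: Z = jωL = j·4.744e+04·0.0209 = 0 + j991.5 Ω
  Z3: Z = 1/(jωC) = -j/(ω·C) = 0 - j448.5 Ω
Step 3 — With open output, the series arm Z2 and the output shunt Z3 appear in series to ground: Z2 + Z3 = 0 + j542.9 Ω.
Step 4 — Parallel with input shunt Z1: Z_in = Z1 || (Z2 + Z3) = 220.7 + j113.4 Ω = 248.2∠27.2° Ω.
Step 5 — Source phasor: V = 11.6∠0.0° V = 11.6 V.
Step 6 — Ohm's law: I = V / Z_total = (11.6) / (220.7 + j113.4) = 0.04158 - j0.02137 A.
Step 7 — Convert to polar: |I| = 0.04675 A, ∠I = -27.2°.

I = 0.04675∠-27.2° A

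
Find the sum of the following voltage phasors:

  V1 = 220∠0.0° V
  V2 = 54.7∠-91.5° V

Step 1 — Convert each phasor to rectangular form:
  V1 = 220·(cos(0.0°) + j·sin(0.0°)) = 220 V
  V2 = 54.7·(cos(-91.5°) + j·sin(-91.5°)) = -1.432 - j54.68 V
Step 2 — Sum components: V_total = 218.6 - j54.68 V.
Step 3 — Convert to polar: |V_total| = 225.3 V, ∠V_total = -14.0°.

V_total = 225.3∠-14.0° V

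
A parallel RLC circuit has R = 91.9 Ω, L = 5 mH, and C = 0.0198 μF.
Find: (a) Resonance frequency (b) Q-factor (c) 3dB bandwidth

Step 1 — Resonance: ω₀ = 1/√(LC) = 1/√(0.005·1.98e-08) = 1.005e+05 rad/s.
Step 2 — f₀ = ω₀/(2π) = 1.6e+04 Hz.
Step 3 — Parallel Q: Q = R/(ω₀L) = 91.9/(1.005e+05·0.005) = 0.1829.
Step 4 — Bandwidth: Δω = ω₀/Q = 5.496e+05 rad/s; BW = Δω/(2π) = 8.747e+04 Hz.

(a) f₀ = 1.6e+04 Hz  (b) Q = 0.1829  (c) BW = 8.747e+04 Hz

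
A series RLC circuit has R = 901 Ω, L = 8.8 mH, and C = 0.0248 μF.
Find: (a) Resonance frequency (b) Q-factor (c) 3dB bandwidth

Step 1 — Resonance condition Im(Z)=0 gives ω₀ = 1/√(LC).
Step 2 — ω₀ = 1/√(0.0088·2.48e-08) = 6.769e+04 rad/s.
Step 3 — f₀ = ω₀/(2π) = 1.077e+04 Hz.
Step 4 — Series Q: Q = ω₀L/R = 6.769e+04·0.0088/901 = 0.6611.
Step 5 — 3dB bandwidth: Δω = ω₀/Q = 1.024e+05 rad/s; BW = Δω/(2π) = 1.63e+04 Hz.

(a) f₀ = 1.077e+04 Hz  (b) Q = 0.6611  (c) BW = 1.63e+04 Hz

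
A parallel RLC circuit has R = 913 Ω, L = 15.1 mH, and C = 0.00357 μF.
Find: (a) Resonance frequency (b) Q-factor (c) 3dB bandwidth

Step 1 — Resonance: ω₀ = 1/√(LC) = 1/√(0.0151·3.57e-09) = 1.362e+05 rad/s.
Step 2 — f₀ = ω₀/(2π) = 2.168e+04 Hz.
Step 3 — Parallel Q: Q = R/(ω₀L) = 913/(1.362e+05·0.0151) = 0.4439.
Step 4 — Bandwidth: Δω = ω₀/Q = 3.068e+05 rad/s; BW = Δω/(2π) = 4.883e+04 Hz.

(a) f₀ = 2.168e+04 Hz  (b) Q = 0.4439  (c) BW = 4.883e+04 Hz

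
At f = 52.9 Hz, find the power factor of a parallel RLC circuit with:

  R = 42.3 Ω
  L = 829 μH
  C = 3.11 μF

Step 1 — Angular frequency: ω = 2π·f = 2π·52.9 = 332.4 rad/s.
Step 2 — Component impedances:
  R: Z = R = 42.3 Ω
  L: Z = jωL = j·332.4·0.000829 = 0 + j0.2755 Ω
  C: Z = 1/(jωC) = -j/(ω·C) = 0 - j967.4 Ω
Step 3 — Parallel combination: 1/Z_total = 1/R + 1/L + 1/C; Z_total = 0.001796 + j0.2756 Ω = 0.2756∠89.6° Ω.
Step 4 — Power factor: PF = cos(φ) = Re(Z)/|Z| = 0.00179584/0.275616 = 0.006516.
Step 5 — Type: Im(Z) = 0.2756 ⇒ lagging (phase φ = 89.6°).

PF = 0.006516 (lagging, φ = 89.6°)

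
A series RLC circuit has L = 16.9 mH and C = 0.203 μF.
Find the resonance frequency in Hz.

Step 1 — Resonance condition Im(Z)=0 gives ω₀ = 1/√(LC).
Step 2 — ω₀ = 1/√(0.0169·2.03e-07) = 1.707e+04 rad/s.
Step 3 — f₀ = ω₀/(2π) = 2717 Hz.

f₀ = 2717 Hz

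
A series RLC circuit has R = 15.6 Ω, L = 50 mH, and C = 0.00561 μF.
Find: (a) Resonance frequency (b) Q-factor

Step 1 — Resonance condition Im(Z)=0 gives ω₀ = 1/√(LC).
Step 2 — ω₀ = 1/√(0.05·5.61e-09) = 5.971e+04 rad/s.
Step 3 — f₀ = ω₀/(2π) = 9503 Hz.
Step 4 — Series Q: Q = ω₀L/R = 5.971e+04·0.05/15.6 = 191.4.

(a) f₀ = 9503 Hz  (b) Q = 191.4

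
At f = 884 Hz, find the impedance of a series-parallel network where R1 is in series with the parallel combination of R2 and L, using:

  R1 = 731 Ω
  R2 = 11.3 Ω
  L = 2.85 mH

Step 1 — Angular frequency: ω = 2π·f = 2π·884 = 5554 rad/s.
Step 2 — Component impedances:
  R1: Z = R = 731 Ω
  R2: Z = R = 11.3 Ω
  L: Z = jωL = j·5554·0.00285 = 0 + j15.83 Ω
Step 3 — Parallel branch: R2 || L = 1/(1/R2 + 1/L) = 7.486 + j5.344 Ω.
Step 4 — Series with R1: Z_total = R1 + (R2 || L) = 738.5 + j5.344 Ω = 738.5∠0.4° Ω.

Z = 738.5 + j5.344 Ω = 738.5∠0.4° Ω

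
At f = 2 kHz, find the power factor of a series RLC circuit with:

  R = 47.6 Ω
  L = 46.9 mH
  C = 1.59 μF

Step 1 — Angular frequency: ω = 2π·f = 2π·2000 = 1.257e+04 rad/s.
Step 2 — Component impedances:
  R: Z = R = 47.6 Ω
  L: Z = jωL = j·1.257e+04·0.0469 = 0 + j589.4 Ω
  C: Z = 1/(jωC) = -j/(ω·C) = 0 - j50.05 Ω
Step 3 — Series combination: Z_total = R + L + C = 47.6 + j539.3 Ω = 541.4∠85.0° Ω.
Step 4 — Power factor: PF = cos(φ) = Re(Z)/|Z| = 47.6/541.4 = 0.08792.
Step 5 — Type: Im(Z) = 539.3 ⇒ lagging (phase φ = 85.0°).

PF = 0.08792 (lagging, φ = 85.0°)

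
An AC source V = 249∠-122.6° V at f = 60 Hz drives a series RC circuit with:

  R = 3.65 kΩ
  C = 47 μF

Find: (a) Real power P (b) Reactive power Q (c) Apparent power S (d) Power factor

Step 1 — Angular frequency: ω = 2π·f = 2π·60 = 377 rad/s.
Step 2 — Component impedances:
  R: Z = R = 3650 Ω
  C: Z = 1/(jωC) = -j/(ω·C) = 0 - j56.44 Ω
Step 3 — Series combination: Z_total = R + C = 3650 - j56.44 Ω = 3650∠-0.9° Ω.
Step 4 — Source phasor: V = 249∠-122.6° V = -134.2 - j209.8 V.
Step 5 — Current: I = V / Z = -0.03586 - j0.05803 A = 0.06821∠-121.7° A.
Step 6 — Complex power: S = V·I* = 16.98 - j0.2626 VA.
Step 7 — Real power: P = Re(S) = 16.98 W.
Step 8 — Reactive power: Q = Im(S) = -0.2626 VAR.
Step 9 — Apparent power: |S| = 16.98 VA.
Step 10 — Power factor: PF = P/|S| = 0.9999 (leading).

(a) P = 16.98 W  (b) Q = -0.2626 VAR  (c) S = 16.98 VA  (d) PF = 0.9999 (leading)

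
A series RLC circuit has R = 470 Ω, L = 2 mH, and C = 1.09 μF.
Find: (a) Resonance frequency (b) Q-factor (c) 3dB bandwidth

Step 1 — Resonance condition Im(Z)=0 gives ω₀ = 1/√(LC).
Step 2 — ω₀ = 1/√(0.002·1.09e-06) = 2.142e+04 rad/s.
Step 3 — f₀ = ω₀/(2π) = 3409 Hz.
Step 4 — Series Q: Q = ω₀L/R = 2.142e+04·0.002/470 = 0.09114.
Step 5 — 3dB bandwidth: Δω = ω₀/Q = 2.35e+05 rad/s; BW = Δω/(2π) = 3.74e+04 Hz.

(a) f₀ = 3409 Hz  (b) Q = 0.09114  (c) BW = 3.74e+04 Hz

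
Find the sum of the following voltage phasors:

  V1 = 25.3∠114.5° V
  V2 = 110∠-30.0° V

Step 1 — Convert each phasor to rectangular form:
  V1 = 25.3·(cos(114.5°) + j·sin(114.5°)) = -10.49 + j23.02 V
  V2 = 110·(cos(-30.0°) + j·sin(-30.0°)) = 95.26 - j55 V
Step 2 — Sum components: V_total = 84.77 - j31.98 V.
Step 3 — Convert to polar: |V_total| = 90.6 V, ∠V_total = -20.7°.

V_total = 90.6∠-20.7° V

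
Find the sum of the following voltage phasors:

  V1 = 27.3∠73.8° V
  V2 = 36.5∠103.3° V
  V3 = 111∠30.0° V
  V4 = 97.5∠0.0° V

Step 1 — Convert each phasor to rectangular form:
  V1 = 27.3·(cos(73.8°) + j·sin(73.8°)) = 7.616 + j26.22 V
  V2 = 36.5·(cos(103.3°) + j·sin(103.3°)) = -8.397 + j35.52 V
  V3 = 111·(cos(30.0°) + j·sin(30.0°)) = 96.13 + j55.5 V
  V4 = 97.5·(cos(0.0°) + j·sin(0.0°)) = 97.5 V
Step 2 — Sum components: V_total = 192.8 + j117.2 V.
Step 3 — Convert to polar: |V_total| = 225.7 V, ∠V_total = 31.3°.

V_total = 225.7∠31.3° V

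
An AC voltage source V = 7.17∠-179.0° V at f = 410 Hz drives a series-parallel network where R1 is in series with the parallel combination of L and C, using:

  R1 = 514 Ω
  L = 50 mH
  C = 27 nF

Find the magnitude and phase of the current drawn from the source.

Step 1 — Angular frequency: ω = 2π·f = 2π·410 = 2576 rad/s.
Step 2 — Component impedances:
  R1: Z = R = 514 Ω
  L: Z = jωL = j·2576·0.05 = 0 + j128.8 Ω
  C: Z = 1/(jωC) = -j/(ω·C) = 0 - j1.438e+04 Ω
Step 3 — Parallel branch: L || C = 1/(1/L + 1/C) = 0 + j130 Ω.
Step 4 — Series with R1: Z_total = R1 + (L || C) = 514 + j130 Ω = 530.2∠14.2° Ω.
Step 5 — Source phasor: V = 7.17∠-179.0° V = -7.169 - j0.1251 V.
Step 6 — Ohm's law: I = V / Z_total = (-7.169 - j0.1251) / (514 + j130) = -0.01317 + j0.003086 A.
Step 7 — Convert to polar: |I| = 0.01352 A, ∠I = 166.8°.

I = 0.01352∠166.8° A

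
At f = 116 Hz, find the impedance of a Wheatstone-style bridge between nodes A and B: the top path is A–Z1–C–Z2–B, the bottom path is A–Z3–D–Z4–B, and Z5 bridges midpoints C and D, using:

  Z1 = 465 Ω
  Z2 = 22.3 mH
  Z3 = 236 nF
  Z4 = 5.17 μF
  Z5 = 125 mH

Step 1 — Angular frequency: ω = 2π·f = 2π·116 = 728.8 rad/s.
Step 2 — Component impedances:
  Z1: Z = R = 465 Ω
  Z2: Z = jωL = j·728.8·0.0223 = 0 + j16.25 Ω
  Z3: Z = 1/(jωC) = -j/(ω·C) = 0 - j5814 Ω
  Z4: Z = 1/(jωC) = -j/(ω·C) = 0 - j265.4 Ω
  Z5: Z = jωL = j·728.8·0.125 = 0 + j91.11 Ω
Step 3 — Bridge requires nodal analysis (the Z5 bridge couples midpoints C and D, so the two paths cannot be reduced to a simple series/parallel combination). Setting node B to ground and injecting 1 A at node A, the 3-node admittance system at A, C, D solves to V_A = Z_AB = 460.4 - j19.81 Ω = 460.8∠-2.5° Ω.

Z = 460.4 - j19.81 Ω = 460.8∠-2.5° Ω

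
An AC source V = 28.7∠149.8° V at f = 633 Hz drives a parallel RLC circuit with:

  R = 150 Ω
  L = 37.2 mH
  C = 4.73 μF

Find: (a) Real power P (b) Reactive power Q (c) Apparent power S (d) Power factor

Step 1 — Angular frequency: ω = 2π·f = 2π·633 = 3977 rad/s.
Step 2 — Component impedances:
  R: Z = R = 150 Ω
  L: Z = jωL = j·3977·0.0372 = 0 + j148 Ω
  C: Z = 1/(jωC) = -j/(ω·C) = 0 - j53.16 Ω
Step 3 — Parallel combination: 1/Z_total = 1/R + 1/L + 1/C; Z_total = 35.14 - j63.53 Ω = 72.6∠-61.1° Ω.
Step 4 — Source phasor: V = 28.7∠149.8° V = -24.8 + j14.44 V.
Step 5 — Current: I = V / Z = -0.3394 - j0.2027 A = 0.3953∠-149.1° A.
Step 6 — Complex power: S = V·I* = 5.491 - j9.928 VA.
Step 7 — Real power: P = Re(S) = 5.491 W.
Step 8 — Reactive power: Q = Im(S) = -9.928 VAR.
Step 9 — Apparent power: |S| = 11.35 VA.
Step 10 — Power factor: PF = P/|S| = 0.484 (leading).

(a) P = 5.491 W  (b) Q = -9.928 VAR  (c) S = 11.35 VA  (d) PF = 0.484 (leading)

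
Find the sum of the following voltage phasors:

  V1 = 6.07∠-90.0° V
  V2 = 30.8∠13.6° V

Step 1 — Convert each phasor to rectangular form:
  V1 = 6.07·(cos(-90.0°) + j·sin(-90.0°)) = 0 - j6.07 V
  V2 = 30.8·(cos(13.6°) + j·sin(13.6°)) = 29.94 + j7.242 V
Step 2 — Sum components: V_total = 29.94 + j1.172 V.
Step 3 — Convert to polar: |V_total| = 29.96 V, ∠V_total = 2.2°.

V_total = 29.96∠2.2° V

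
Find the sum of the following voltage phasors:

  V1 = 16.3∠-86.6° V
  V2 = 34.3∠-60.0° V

Step 1 — Convert each phasor to rectangular form:
  V1 = 16.3·(cos(-86.6°) + j·sin(-86.6°)) = 0.9667 - j16.27 V
  V2 = 34.3·(cos(-60.0°) + j·sin(-60.0°)) = 17.15 - j29.7 V
Step 2 — Sum components: V_total = 18.12 - j45.98 V.
Step 3 — Convert to polar: |V_total| = 49.42 V, ∠V_total = -68.5°.

V_total = 49.42∠-68.5° V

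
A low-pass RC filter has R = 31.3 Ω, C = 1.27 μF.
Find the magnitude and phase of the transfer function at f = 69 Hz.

Step 1 — Angular frequency: ω = 2π·69 = 433.5 rad/s.
Step 2 — Transfer function: H(jω) = 1/(1 + jωRC).
Step 3 — Denominator: 1 + jωRC = 1 + j·433.5·31.3·1.27e-06 = 1 + j0.01723.
Step 4 — H = 0.9997 - j0.01723.
Step 5 — Magnitude: |H| = 0.9999 (-0.0 dB); phase: φ = -1.0°.

|H| = 0.9999 (-0.0 dB), φ = -1.0°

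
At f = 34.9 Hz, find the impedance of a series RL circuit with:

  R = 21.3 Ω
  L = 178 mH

Step 1 — Angular frequency: ω = 2π·f = 2π·34.9 = 219.3 rad/s.
Step 2 — Component impedances:
  R: Z = R = 21.3 Ω
  L: Z = jωL = j·219.3·0.178 = 0 + j39.03 Ω
Step 3 — Series combination: Z_total = R + L = 21.3 + j39.03 Ω = 44.47∠61.4° Ω.

Z = 21.3 + j39.03 Ω = 44.47∠61.4° Ω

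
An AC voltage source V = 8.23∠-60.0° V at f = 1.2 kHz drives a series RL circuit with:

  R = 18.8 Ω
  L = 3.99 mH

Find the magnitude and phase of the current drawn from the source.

Step 1 — Angular frequency: ω = 2π·f = 2π·1200 = 7540 rad/s.
Step 2 — Component impedances:
  R: Z = R = 18.8 Ω
  L: Z = jωL = j·7540·0.00399 = 0 + j30.08 Ω
Step 3 — Series combination: Z_total = R + L = 18.8 + j30.08 Ω = 35.48∠58.0° Ω.
Step 4 — Source phasor: V = 8.23∠-60.0° V = 4.115 - j7.127 V.
Step 5 — Ohm's law: I = V / Z_total = (4.115 - j7.127) / (18.8 + j30.08) = -0.1089 - j0.2048 A.
Step 6 — Convert to polar: |I| = 0.232 A, ∠I = -118.0°.

I = 0.232∠-118.0° A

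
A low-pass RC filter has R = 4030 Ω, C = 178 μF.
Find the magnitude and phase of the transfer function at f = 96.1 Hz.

Step 1 — Angular frequency: ω = 2π·96.1 = 603.8 rad/s.
Step 2 — Transfer function: H(jω) = 1/(1 + jωRC).
Step 3 — Denominator: 1 + jωRC = 1 + j·603.8·4030·0.000178 = 1 + j433.1.
Step 4 — H = 5.33e-06 - j0.002309.
Step 5 — Magnitude: |H| = 0.002309 (-52.7 dB); phase: φ = -89.9°.

|H| = 0.002309 (-52.7 dB), φ = -89.9°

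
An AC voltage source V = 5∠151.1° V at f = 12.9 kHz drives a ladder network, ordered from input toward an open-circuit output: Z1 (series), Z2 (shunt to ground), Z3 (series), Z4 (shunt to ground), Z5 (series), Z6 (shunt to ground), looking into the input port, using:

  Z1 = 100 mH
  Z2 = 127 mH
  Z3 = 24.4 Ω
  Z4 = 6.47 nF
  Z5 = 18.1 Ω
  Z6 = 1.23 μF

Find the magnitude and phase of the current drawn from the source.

Step 1 — Angular frequency: ω = 2π·f = 2π·1.29e+04 = 8.105e+04 rad/s.
Step 2 — Component impedances:
  Z1: Z = jωL = j·8.105e+04·0.1 = 0 + j8105 Ω
  Z2: Z = jωL = j·8.105e+04·0.127 = 0 + j1.029e+04 Ω
  Z3: Z = R = 24.4 Ω
  Z4: Z = 1/(jωC) = -j/(ω·C) = 0 - j1907 Ω
  Z5: Z = R = 18.1 Ω
  Z6: Z = 1/(jωC) = -j/(ω·C) = 0 - j10.03 Ω
Step 3 — Ladder network (open output): work backward from the far end, alternating series and parallel combinations. Z_in = 42.39 + j8095 Ω = 8095∠89.7° Ω.
Step 4 — Source phasor: V = 5∠151.1° V = -4.377 + j2.416 V.
Step 5 — Ohm's law: I = V / Z_total = (-4.377 + j2.416) / (42.39 + j8095) = 0.0002957 + j0.0005423 A.
Step 6 — Convert to polar: |I| = 0.0006176 A, ∠I = 61.4°.

I = 0.0006176∠61.4° A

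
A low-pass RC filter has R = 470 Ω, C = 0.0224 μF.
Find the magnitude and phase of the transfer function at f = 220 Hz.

Step 1 — Angular frequency: ω = 2π·220 = 1382 rad/s.
Step 2 — Transfer function: H(jω) = 1/(1 + jωRC).
Step 3 — Denominator: 1 + jωRC = 1 + j·1382·470·2.24e-08 = 1 + j0.01455.
Step 4 — H = 0.9998 - j0.01455.
Step 5 — Magnitude: |H| = 0.9999 (-0.0 dB); phase: φ = -0.8°.

|H| = 0.9999 (-0.0 dB), φ = -0.8°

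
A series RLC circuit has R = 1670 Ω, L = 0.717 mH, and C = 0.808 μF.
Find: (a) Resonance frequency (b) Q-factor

Step 1 — Resonance condition Im(Z)=0 gives ω₀ = 1/√(LC).
Step 2 — ω₀ = 1/√(0.000717·8.08e-07) = 4.155e+04 rad/s.
Step 3 — f₀ = ω₀/(2π) = 6612 Hz.
Step 4 — Series Q: Q = ω₀L/R = 4.155e+04·0.000717/1670 = 0.01784.

(a) f₀ = 6612 Hz  (b) Q = 0.01784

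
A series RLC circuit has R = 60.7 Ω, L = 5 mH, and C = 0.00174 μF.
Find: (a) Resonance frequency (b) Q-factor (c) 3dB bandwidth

Step 1 — Resonance: ω₀ = 1/√(LC) = 1/√(0.005·1.74e-09) = 3.39e+05 rad/s.
Step 2 — f₀ = ω₀/(2π) = 5.396e+04 Hz.
Step 3 — Series Q: Q = ω₀L/R = 3.39e+05·0.005/60.7 = 27.93.
Step 4 — Bandwidth: Δω = ω₀/Q = 1.214e+04 rad/s; BW = Δω/(2π) = 1932 Hz.

(a) f₀ = 5.396e+04 Hz  (b) Q = 27.93  (c) BW = 1932 Hz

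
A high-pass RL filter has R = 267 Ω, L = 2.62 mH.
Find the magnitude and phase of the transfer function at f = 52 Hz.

Step 1 — Angular frequency: ω = 2π·52 = 326.7 rad/s.
Step 2 — Transfer function: H(jω) = jωL/(R + jωL).
Step 3 — Numerator jωL = j·0.856; denominator R + jωL = 267 + j0.856.
Step 4 — H = 1.028e-05 + j0.003206.
Step 5 — Magnitude: |H| = 0.003206 (-49.9 dB); phase: φ = 89.8°.

|H| = 0.003206 (-49.9 dB), φ = 89.8°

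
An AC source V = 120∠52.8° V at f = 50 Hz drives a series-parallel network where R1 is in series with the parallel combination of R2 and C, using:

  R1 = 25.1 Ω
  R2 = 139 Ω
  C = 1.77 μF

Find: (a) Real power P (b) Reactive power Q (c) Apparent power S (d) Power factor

Step 1 — Angular frequency: ω = 2π·f = 2π·50 = 314.2 rad/s.
Step 2 — Component impedances:
  R1: Z = R = 25.1 Ω
  R2: Z = R = 139 Ω
  C: Z = 1/(jωC) = -j/(ω·C) = 0 - j1798 Ω
Step 3 — Parallel branch: R2 || C = 1/(1/R2 + 1/C) = 138.2 - j10.68 Ω.
Step 4 — Series with R1: Z_total = R1 + (R2 || C) = 163.3 - j10.68 Ω = 163.6∠-3.7° Ω.
Step 5 — Source phasor: V = 120∠52.8° V = 72.55 + j95.58 V.
Step 6 — Current: I = V / Z = 0.4043 + j0.6119 A = 0.7334∠56.5° A.
Step 7 — Complex power: S = V·I* = 87.82 - j5.744 VA.
Step 8 — Real power: P = Re(S) = 87.82 W.
Step 9 — Reactive power: Q = Im(S) = -5.744 VAR.
Step 10 — Apparent power: |S| = 88.01 VA.
Step 11 — Power factor: PF = P/|S| = 0.9979 (leading).

(a) P = 87.82 W  (b) Q = -5.744 VAR  (c) S = 88.01 VA  (d) PF = 0.9979 (leading)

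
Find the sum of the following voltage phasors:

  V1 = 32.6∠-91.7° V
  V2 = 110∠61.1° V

Step 1 — Convert each phasor to rectangular form:
  V1 = 32.6·(cos(-91.7°) + j·sin(-91.7°)) = -0.9671 - j32.59 V
  V2 = 110·(cos(61.1°) + j·sin(61.1°)) = 53.16 + j96.3 V
Step 2 — Sum components: V_total = 52.19 + j63.72 V.
Step 3 — Convert to polar: |V_total| = 82.36 V, ∠V_total = 50.7°.

V_total = 82.36∠50.7° V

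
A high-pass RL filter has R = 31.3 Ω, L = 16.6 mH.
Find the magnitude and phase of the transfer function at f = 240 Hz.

Step 1 — Angular frequency: ω = 2π·240 = 1508 rad/s.
Step 2 — Transfer function: H(jω) = jωL/(R + jωL).
Step 3 — Numerator jωL = j·25.03; denominator R + jωL = 31.3 + j25.03.
Step 4 — H = 0.3901 + j0.4878.
Step 5 — Magnitude: |H| = 0.6246 (-4.1 dB); phase: φ = 51.3°.

|H| = 0.6246 (-4.1 dB), φ = 51.3°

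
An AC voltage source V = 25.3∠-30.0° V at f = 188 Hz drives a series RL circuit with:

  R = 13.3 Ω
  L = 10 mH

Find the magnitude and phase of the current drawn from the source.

Step 1 — Angular frequency: ω = 2π·f = 2π·188 = 1181 rad/s.
Step 2 — Component impedances:
  R: Z = R = 13.3 Ω
  L: Z = jωL = j·1181·0.01 = 0 + j11.81 Ω
Step 3 — Series combination: Z_total = R + L = 13.3 + j11.81 Ω = 17.79∠41.6° Ω.
Step 4 — Source phasor: V = 25.3∠-30.0° V = 21.91 - j12.65 V.
Step 5 — Ohm's law: I = V / Z_total = (21.91 - j12.65) / (13.3 + j11.81) = 0.4487 - j1.35 A.
Step 6 — Convert to polar: |I| = 1.422 A, ∠I = -71.6°.

I = 1.422∠-71.6° A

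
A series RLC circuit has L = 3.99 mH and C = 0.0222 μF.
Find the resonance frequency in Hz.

Step 1 — Resonance condition Im(Z)=0 gives ω₀ = 1/√(LC).
Step 2 — ω₀ = 1/√(0.00399·2.22e-08) = 1.063e+05 rad/s.
Step 3 — f₀ = ω₀/(2π) = 1.691e+04 Hz.

f₀ = 1.691e+04 Hz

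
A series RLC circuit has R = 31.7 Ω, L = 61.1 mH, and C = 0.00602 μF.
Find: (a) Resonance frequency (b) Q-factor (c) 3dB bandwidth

Step 1 — Resonance condition Im(Z)=0 gives ω₀ = 1/√(LC).
Step 2 — ω₀ = 1/√(0.0611·6.02e-09) = 5.214e+04 rad/s.
Step 3 — f₀ = ω₀/(2π) = 8299 Hz.
Step 4 — Series Q: Q = ω₀L/R = 5.214e+04·0.0611/31.7 = 100.5.
Step 5 — 3dB bandwidth: Δω = ω₀/Q = 518.8 rad/s; BW = Δω/(2π) = 82.57 Hz.

(a) f₀ = 8299 Hz  (b) Q = 100.5  (c) BW = 82.57 Hz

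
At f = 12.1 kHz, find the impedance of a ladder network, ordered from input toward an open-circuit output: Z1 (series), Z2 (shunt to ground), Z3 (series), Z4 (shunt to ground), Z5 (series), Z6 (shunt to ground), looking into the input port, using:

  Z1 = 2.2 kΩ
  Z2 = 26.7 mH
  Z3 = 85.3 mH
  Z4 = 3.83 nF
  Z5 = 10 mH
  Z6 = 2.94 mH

Step 1 — Angular frequency: ω = 2π·f = 2π·1.21e+04 = 7.603e+04 rad/s.
Step 2 — Component impedances:
  Z1: Z = R = 2200 Ω
  Z2: Z = jωL = j·7.603e+04·0.0267 = 0 + j2030 Ω
  Z3: Z = jωL = j·7.603e+04·0.0853 = 0 + j6485 Ω
  Z4: Z = 1/(jωC) = -j/(ω·C) = 0 - j3434 Ω
  Z5: Z = jωL = j·7.603e+04·0.01 = 0 + j760.3 Ω
  Z6: Z = jωL = j·7.603e+04·0.00294 = 0 + j223.5 Ω
Step 3 — Ladder network (open output): work backward from the far end, alternating series and parallel combinations. Z_in = 2200 + j1613 Ω = 2728∠36.3° Ω.

Z = 2200 + j1613 Ω = 2728∠36.3° Ω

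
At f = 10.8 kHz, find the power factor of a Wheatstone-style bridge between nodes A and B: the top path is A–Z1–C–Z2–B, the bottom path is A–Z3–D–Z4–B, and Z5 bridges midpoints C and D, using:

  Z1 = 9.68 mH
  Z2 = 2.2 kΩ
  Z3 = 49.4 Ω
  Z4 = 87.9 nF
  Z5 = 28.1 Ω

Step 1 — Angular frequency: ω = 2π·f = 2π·1.08e+04 = 6.786e+04 rad/s.
Step 2 — Component impedances:
  Z1: Z = jωL = j·6.786e+04·0.00968 = 0 + j656.9 Ω
  Z2: Z = R = 2200 Ω
  Z3: Z = R = 49.4 Ω
  Z4: Z = 1/(jωC) = -j/(ω·C) = 0 - j167.7 Ω
  Z5: Z = R = 28.1 Ω
Step 3 — Bridge requires nodal analysis (the Z5 bridge couples midpoints C and D, so the two paths cannot be reduced to a simple series/parallel combination). Setting node B to ground and injecting 1 A at node A, the 3-node admittance system at A, C, D solves to V_A = Z_AB = 61.82 - j163 Ω = 174.3∠-69.2° Ω.
Step 4 — Power factor: PF = cos(φ) = Re(Z)/|Z| = 61.82/174.3 = 0.3547.
Step 5 — Type: Im(Z) = -163 ⇒ leading (phase φ = -69.2°).

PF = 0.3547 (leading, φ = -69.2°)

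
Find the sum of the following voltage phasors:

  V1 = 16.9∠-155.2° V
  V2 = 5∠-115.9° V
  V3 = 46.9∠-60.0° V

Step 1 — Convert each phasor to rectangular form:
  V1 = 16.9·(cos(-155.2°) + j·sin(-155.2°)) = -15.34 - j7.089 V
  V2 = 5·(cos(-115.9°) + j·sin(-115.9°)) = -2.184 - j4.498 V
  V3 = 46.9·(cos(-60.0°) + j·sin(-60.0°)) = 23.45 - j40.62 V
Step 2 — Sum components: V_total = 5.925 - j52.2 V.
Step 3 — Convert to polar: |V_total| = 52.54 V, ∠V_total = -83.5°.

V_total = 52.54∠-83.5° V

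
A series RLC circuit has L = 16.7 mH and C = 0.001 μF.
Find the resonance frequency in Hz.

Step 1 — Resonance condition Im(Z)=0 gives ω₀ = 1/√(LC).
Step 2 — ω₀ = 1/√(0.0167·1e-09) = 2.447e+05 rad/s.
Step 3 — f₀ = ω₀/(2π) = 3.895e+04 Hz.

f₀ = 3.895e+04 Hz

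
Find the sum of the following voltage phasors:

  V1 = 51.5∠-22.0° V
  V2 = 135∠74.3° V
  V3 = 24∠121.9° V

Step 1 — Convert each phasor to rectangular form:
  V1 = 51.5·(cos(-22.0°) + j·sin(-22.0°)) = 47.75 - j19.29 V
  V2 = 135·(cos(74.3°) + j·sin(74.3°)) = 36.53 + j130 V
  V3 = 24·(cos(121.9°) + j·sin(121.9°)) = -12.68 + j20.38 V
Step 2 — Sum components: V_total = 71.6 + j131 V.
Step 3 — Convert to polar: |V_total| = 149.3 V, ∠V_total = 61.3°.

V_total = 149.3∠61.3° V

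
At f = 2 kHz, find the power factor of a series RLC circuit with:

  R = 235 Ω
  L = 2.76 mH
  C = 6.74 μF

Step 1 — Angular frequency: ω = 2π·f = 2π·2000 = 1.257e+04 rad/s.
Step 2 — Component impedances:
  R: Z = R = 235 Ω
  L: Z = jωL = j·1.257e+04·0.00276 = 0 + j34.68 Ω
  C: Z = 1/(jωC) = -j/(ω·C) = 0 - j11.81 Ω
Step 3 — Series combination: Z_total = R + L + C = 235 + j22.88 Ω = 236.1∠5.6° Ω.
Step 4 — Power factor: PF = cos(φ) = Re(Z)/|Z| = 235/236.1 = 0.9953.
Step 5 — Type: Im(Z) = 22.88 ⇒ lagging (phase φ = 5.6°).

PF = 0.9953 (lagging, φ = 5.6°)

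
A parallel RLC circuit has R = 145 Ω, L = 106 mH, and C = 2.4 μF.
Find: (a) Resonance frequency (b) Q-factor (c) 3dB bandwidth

Step 1 — Resonance: ω₀ = 1/√(LC) = 1/√(0.106·2.4e-06) = 1983 rad/s.
Step 2 — f₀ = ω₀/(2π) = 315.5 Hz.
Step 3 — Parallel Q: Q = R/(ω₀L) = 145/(1983·0.106) = 0.69.
Step 4 — Bandwidth: Δω = ω₀/Q = 2874 rad/s; BW = Δω/(2π) = 457.3 Hz.

(a) f₀ = 315.5 Hz  (b) Q = 0.69  (c) BW = 457.3 Hz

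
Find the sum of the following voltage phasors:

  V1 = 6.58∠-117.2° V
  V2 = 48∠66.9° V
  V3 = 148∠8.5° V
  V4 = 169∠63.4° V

Step 1 — Convert each phasor to rectangular form:
  V1 = 6.58·(cos(-117.2°) + j·sin(-117.2°)) = -3.008 - j5.852 V
  V2 = 48·(cos(66.9°) + j·sin(66.9°)) = 18.83 + j44.15 V
  V3 = 148·(cos(8.5°) + j·sin(8.5°)) = 146.4 + j21.88 V
  V4 = 169·(cos(63.4°) + j·sin(63.4°)) = 75.67 + j151.1 V
Step 2 — Sum components: V_total = 237.9 + j211.3 V.
Step 3 — Convert to polar: |V_total| = 318.2 V, ∠V_total = 41.6°.

V_total = 318.2∠41.6° V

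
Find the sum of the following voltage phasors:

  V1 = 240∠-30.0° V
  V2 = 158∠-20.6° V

Step 1 — Convert each phasor to rectangular form:
  V1 = 240·(cos(-30.0°) + j·sin(-30.0°)) = 207.8 - j120 V
  V2 = 158·(cos(-20.6°) + j·sin(-20.6°)) = 147.9 - j55.59 V
Step 2 — Sum components: V_total = 355.7 - j175.6 V.
Step 3 — Convert to polar: |V_total| = 396.7 V, ∠V_total = -26.3°.

V_total = 396.7∠-26.3° V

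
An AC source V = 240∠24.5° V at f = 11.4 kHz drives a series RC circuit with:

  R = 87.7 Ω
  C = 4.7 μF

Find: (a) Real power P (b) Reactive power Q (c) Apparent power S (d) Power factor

Step 1 — Angular frequency: ω = 2π·f = 2π·1.14e+04 = 7.163e+04 rad/s.
Step 2 — Component impedances:
  R: Z = R = 87.7 Ω
  C: Z = 1/(jωC) = -j/(ω·C) = 0 - j2.97 Ω
Step 3 — Series combination: Z_total = R + C = 87.7 - j2.97 Ω = 87.75∠-1.9° Ω.
Step 4 — Source phasor: V = 240∠24.5° V = 218.4 + j99.53 V.
Step 5 — Current: I = V / Z = 2.449 + j1.218 A = 2.735∠26.4° A.
Step 6 — Complex power: S = V·I* = 656 - j22.22 VA.
Step 7 — Real power: P = Re(S) = 656 W.
Step 8 — Reactive power: Q = Im(S) = -22.22 VAR.
Step 9 — Apparent power: |S| = 656.4 VA.
Step 10 — Power factor: PF = P/|S| = 0.9994 (leading).

(a) P = 656 W  (b) Q = -22.22 VAR  (c) S = 656.4 VA  (d) PF = 0.9994 (leading)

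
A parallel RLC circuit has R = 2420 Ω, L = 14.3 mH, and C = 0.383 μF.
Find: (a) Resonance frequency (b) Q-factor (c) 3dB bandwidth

Step 1 — Resonance: ω₀ = 1/√(LC) = 1/√(0.0143·3.83e-07) = 1.351e+04 rad/s.
Step 2 — f₀ = ω₀/(2π) = 2151 Hz.
Step 3 — Parallel Q: Q = R/(ω₀L) = 2420/(1.351e+04·0.0143) = 12.52.
Step 4 — Bandwidth: Δω = ω₀/Q = 1079 rad/s; BW = Δω/(2π) = 171.7 Hz.

(a) f₀ = 2151 Hz  (b) Q = 12.52  (c) BW = 171.7 Hz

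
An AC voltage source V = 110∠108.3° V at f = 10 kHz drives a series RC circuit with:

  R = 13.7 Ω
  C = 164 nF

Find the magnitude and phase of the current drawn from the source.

Step 1 — Angular frequency: ω = 2π·f = 2π·1e+04 = 6.283e+04 rad/s.
Step 2 — Component impedances:
  R: Z = R = 13.7 Ω
  C: Z = 1/(jωC) = -j/(ω·C) = 0 - j97.05 Ω
Step 3 — Series combination: Z_total = R + C = 13.7 - j97.05 Ω = 98.01∠-82.0° Ω.
Step 4 — Source phasor: V = 110∠108.3° V = -34.54 + j104.4 V.
Step 5 — Ohm's law: I = V / Z_total = (-34.54 + j104.4) / (13.7 - j97.05) = -1.104 - j0.2 A.
Step 6 — Convert to polar: |I| = 1.122 A, ∠I = -169.7°.

I = 1.122∠-169.7° A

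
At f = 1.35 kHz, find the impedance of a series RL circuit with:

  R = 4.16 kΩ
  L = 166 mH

Step 1 — Angular frequency: ω = 2π·f = 2π·1350 = 8482 rad/s.
Step 2 — Component impedances:
  R: Z = R = 4160 Ω
  L: Z = jωL = j·8482·0.166 = 0 + j1408 Ω
Step 3 — Series combination: Z_total = R + L = 4160 + j1408 Ω = 4392∠18.7° Ω.

Z = 4160 + j1408 Ω = 4392∠18.7° Ω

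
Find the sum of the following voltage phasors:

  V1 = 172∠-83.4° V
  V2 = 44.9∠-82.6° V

Step 1 — Convert each phasor to rectangular form:
  V1 = 172·(cos(-83.4°) + j·sin(-83.4°)) = 19.77 - j170.9 V
  V2 = 44.9·(cos(-82.6°) + j·sin(-82.6°)) = 5.783 - j44.53 V
Step 2 — Sum components: V_total = 25.55 - j215.4 V.
Step 3 — Convert to polar: |V_total| = 216.9 V, ∠V_total = -83.2°.

V_total = 216.9∠-83.2° V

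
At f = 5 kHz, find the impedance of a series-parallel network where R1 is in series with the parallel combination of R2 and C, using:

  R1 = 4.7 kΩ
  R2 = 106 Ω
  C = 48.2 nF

Step 1 — Angular frequency: ω = 2π·f = 2π·5000 = 3.142e+04 rad/s.
Step 2 — Component impedances:
  R1: Z = R = 4700 Ω
  R2: Z = R = 106 Ω
  C: Z = 1/(jωC) = -j/(ω·C) = 0 - j660.4 Ω
Step 3 — Parallel branch: R2 || C = 1/(1/R2 + 1/C) = 103.3 - j16.59 Ω.
Step 4 — Series with R1: Z_total = R1 + (R2 || C) = 4803 - j16.59 Ω = 4803∠-0.2° Ω.

Z = 4803 - j16.59 Ω = 4803∠-0.2° Ω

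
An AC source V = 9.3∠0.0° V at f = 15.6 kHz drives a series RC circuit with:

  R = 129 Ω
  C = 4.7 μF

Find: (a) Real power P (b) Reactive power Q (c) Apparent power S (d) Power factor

Step 1 — Angular frequency: ω = 2π·f = 2π·1.56e+04 = 9.802e+04 rad/s.
Step 2 — Component impedances:
  R: Z = R = 129 Ω
  C: Z = 1/(jωC) = -j/(ω·C) = 0 - j2.171 Ω
Step 3 — Series combination: Z_total = R + C = 129 - j2.171 Ω = 129∠-1.0° Ω.
Step 4 — Source phasor: V = 9.3∠0.0° V = 9.3 V.
Step 5 — Current: I = V / Z = 0.07207 + j0.001213 A = 0.07208∠1.0° A.
Step 6 — Complex power: S = V·I* = 0.6703 - j0.01128 VA.
Step 7 — Real power: P = Re(S) = 0.6703 W.
Step 8 — Reactive power: Q = Im(S) = -0.01128 VAR.
Step 9 — Apparent power: |S| = 0.6704 VA.
Step 10 — Power factor: PF = P/|S| = 0.9999 (leading).

(a) P = 0.6703 W  (b) Q = -0.01128 VAR  (c) S = 0.6704 VA  (d) PF = 0.9999 (leading)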